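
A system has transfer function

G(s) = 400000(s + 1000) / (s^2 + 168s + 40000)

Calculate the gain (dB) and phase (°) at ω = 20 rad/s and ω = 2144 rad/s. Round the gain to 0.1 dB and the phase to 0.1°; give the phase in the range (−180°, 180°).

ω = 20: 80.1 dB, -3.7°; ω = 2144: 46.3 dB, -110.5°

At s = jω = j20:
zero (s+1000): 1000 + j20 → |·| = √(1000²+20²) = √1000400 ≈ 1000.2, ∠ = arctan(20/1000) ≈ 1.15°
quadratic: (j20)² + 168·j20 + 40000 = 39600 + j3360 → |·| ≈ 39742, ∠ ≈ 4.85°
|G| = 400000 · 1000.2 / 39742 ≈ 10067
Gain = 20 log₁₀(10067) ≈ 80.06 dB
∠G = 1.15° − 4.85° = -3.70°

At s = jω = j2144:
zero (s+1000): 1000 + j2144 → |·| = √(1000²+2144²) = √5596736 ≈ 2365.7, ∠ = arctan(2144/1000) ≈ 64.99°
quadratic: (j2144)² + 168·j2144 + 40000 = -4556736 + j360192 → |·| ≈ 4.5709e+06, ∠ ≈ 175.48°
|G| = 400000 · 2365.7 / 4.5709e+06 ≈ 207.02
Gain = 20 log₁₀(207.02) ≈ 46.32 dB
∠G = 64.99° − 175.48° = -110.49°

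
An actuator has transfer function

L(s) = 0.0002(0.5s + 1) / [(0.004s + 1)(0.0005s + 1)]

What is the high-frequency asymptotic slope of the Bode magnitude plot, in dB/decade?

Each pole contributes −20 dB/decade at high frequency; each zero contributes +20 dB/decade.
Net: 1 zero(s) − 2 pole(s) → -20 dB/decade.

-20 dB/decade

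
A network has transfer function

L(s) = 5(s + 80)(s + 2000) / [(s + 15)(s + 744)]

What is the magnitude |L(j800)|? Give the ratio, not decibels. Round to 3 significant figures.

9.91

At s = jω = j800:
zero (s+80): 80 + j800 → |·| = √(80²+800²) = √646400 ≈ 803.99, ∠ = arctan(800/80) ≈ 84.29°
zero (s+2000): 2000 + j800 → |·| = √(2000²+800²) = √4640000 ≈ 2154.1, ∠ = arctan(800/2000) ≈ 21.80°
pole (s+15): 15 + j800 → |·| = √(15²+800²) = √640225 ≈ 800.14, ∠ = arctan(800/15) ≈ 88.93°
pole (s+744): 744 + j800 → |·| = √(744²+800²) = √1193536 ≈ 1092.5, ∠ = arctan(800/744) ≈ 47.08°
|L| = 5 · 1.7319e+06 / 8.7415e+05 ≈ 9.9062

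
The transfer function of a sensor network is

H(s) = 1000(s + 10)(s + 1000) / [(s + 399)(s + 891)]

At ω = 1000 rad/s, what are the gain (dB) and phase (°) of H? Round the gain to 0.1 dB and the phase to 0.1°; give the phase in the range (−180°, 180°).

At s = jω = j1000:
zero (s+10): 10 + j1000 → |·| = √(10²+1000²) = √1000100 ≈ 1000, ∠ = arctan(1000/10) ≈ 89.43°
zero (s+1000): 1000 + j1000 → |·| = √(1000²+1000²) = √2000000 ≈ 1414.2, ∠ = arctan(1000/1000) ≈ 45.00°
pole (s+399): 399 + j1000 → |·| = √(399²+1000²) = √1159201 ≈ 1076.7, ∠ = arctan(1000/399) ≈ 68.25°
pole (s+891): 891 + j1000 → |·| = √(891²+1000²) = √1793881 ≈ 1339.4, ∠ = arctan(1000/891) ≈ 48.30°
|H| = 1000 · 1.4142e+06 / 1.4421e+06 ≈ 980.65
Gain = 20 log₁₀(980.65) ≈ 59.83 dB
∠H = 134.43° − 116.55° = 17.88°

59.8 dB, 17.9°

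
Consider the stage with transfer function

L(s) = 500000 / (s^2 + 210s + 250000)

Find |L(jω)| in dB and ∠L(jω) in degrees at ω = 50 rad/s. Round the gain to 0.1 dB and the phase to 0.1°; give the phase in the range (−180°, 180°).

6.1 dB, -2.4°

At s = jω = j50:
quadratic: (j50)² + 210·j50 + 250000 = 247500 + j10500 → |·| ≈ 2.4772e+05, ∠ ≈ 2.43°
|L| = 500000 / 2.4772e+05 ≈ 2.0184
Gain = 20 log₁₀(2.0184) ≈ 6.10 dB
∠L = 0.00° − 2.43° = -2.43°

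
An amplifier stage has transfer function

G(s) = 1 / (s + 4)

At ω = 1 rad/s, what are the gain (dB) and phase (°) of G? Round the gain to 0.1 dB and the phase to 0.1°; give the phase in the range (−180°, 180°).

Substitute s = j1:
Numerator: 1 = 1 + j0
Denominator: (j1) + 4 = 4 + j1
|N| = √(1² + 0²) ≈ 1, ∠N ≈ 0.00°
|D| = √(4² + 1²) ≈ 4.1231, ∠D ≈ 14.04°
|G| = 1 / 4.1231 ≈ 0.24254
Gain = 20 log₁₀(0.24254) ≈ -12.30 dB
∠G = 0.00° − 14.04° = -14.04°

-12.3 dB, -14.0°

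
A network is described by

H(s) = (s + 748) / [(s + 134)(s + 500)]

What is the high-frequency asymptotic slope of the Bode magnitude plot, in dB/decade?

-20 dB/decade

Each pole contributes −20 dB/decade at high frequency; each zero contributes +20 dB/decade.
Net: 1 zero(s) − 2 pole(s) → -20 dB/decade.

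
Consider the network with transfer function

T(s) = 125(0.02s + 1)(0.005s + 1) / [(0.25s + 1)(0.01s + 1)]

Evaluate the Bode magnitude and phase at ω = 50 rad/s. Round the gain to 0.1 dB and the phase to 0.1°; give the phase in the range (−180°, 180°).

22.3 dB, -53.0°

At ω = 50 rad/s:
zero (1 + j50·0.02) = 1 + j1 → |·| ≈ 1.4142, ∠ ≈ 45.00°
zero (1 + j50·0.005) = 1 + j0.25 → |·| ≈ 1.0308, ∠ ≈ 14.04°
pole (1 + j50·0.25) = 1 + j12.5 → |·| ≈ 12.54, ∠ ≈ 85.43°
pole (1 + j50·0.01) = 1 + j0.5 → |·| ≈ 1.118, ∠ ≈ 26.57°
|T| = 125 · 1.4142 · 1.0308 / (12.54 · 1.118) ≈ 12.997
Gain = 20 log₁₀(12.997) ≈ 22.28 dB
∠T = (45.00° + 14.04°) − (85.43° + 26.57°) = -52.96°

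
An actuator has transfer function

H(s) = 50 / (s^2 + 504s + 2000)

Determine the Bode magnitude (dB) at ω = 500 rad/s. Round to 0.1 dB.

Substitute s = j500:
Numerator: 50 = 50 + j0
Denominator: (j500)^2 + 504(j500) + 2000 = -248000 + j252000
|N| = √(50² + 0²) ≈ 50, ∠N ≈ 0.00°
|D| = √(248000² + 252000²) ≈ 3.5356e+05, ∠D ≈ 134.54°
|H| = 50 / 3.5356e+05 ≈ 0.00014142
Gain = 20 log₁₀(0.00014142) ≈ -76.99 dB

-77.0 dB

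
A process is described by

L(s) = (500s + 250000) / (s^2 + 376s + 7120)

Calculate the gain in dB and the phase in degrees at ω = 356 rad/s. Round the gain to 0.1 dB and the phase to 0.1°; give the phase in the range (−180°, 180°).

4.7 dB, -96.3°

Substitute s = j356:
Numerator: 500(j356) + 250000 = 250000 + j178000
Denominator: (j356)^2 + 376(j356) + 7120 = -119616 + j133856
|N| = √(250000² + 178000²) ≈ 3.0689e+05, ∠N ≈ 35.45°
|D| = √(119616² + 133856²) ≈ 1.7951e+05, ∠D ≈ 131.78°
|L| = 3.0689e+05 / 1.7951e+05 ≈ 1.7096
Gain = 20 log₁₀(1.7096) ≈ 4.66 dB
∠L = 35.45° − 131.78° = -96.33°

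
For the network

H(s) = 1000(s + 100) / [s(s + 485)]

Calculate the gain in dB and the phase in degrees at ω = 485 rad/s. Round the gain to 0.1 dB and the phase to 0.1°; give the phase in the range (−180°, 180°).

At s = jω = j485:
zero (s+100): 100 + j485 → |·| = √(100²+485²) = √245225 ≈ 495.2, ∠ = arctan(485/100) ≈ 78.35°
pole (s+485): 485 + j485 → |·| = √(485²+485²) = √470450 ≈ 685.89, ∠ = arctan(485/485) ≈ 45.00°
pole at origin: |s| = 485, ∠ = 90.00° (in denominator)
|H| = 1000 · 495.2 / 3.3266e+05 ≈ 1.4886
Gain = 20 log₁₀(1.4886) ≈ 3.46 dB
∠H = 78.35° − 135.00° = -56.65°

3.5 dB, -56.7°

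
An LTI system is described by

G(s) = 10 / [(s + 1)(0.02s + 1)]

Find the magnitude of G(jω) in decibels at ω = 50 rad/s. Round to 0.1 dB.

At ω = 50 rad/s:
pole (1 + j50·1) = 1 + j50 → |·| ≈ 50.01, ∠ ≈ 88.85°
pole (1 + j50·0.02) = 1 + j1 → |·| ≈ 1.4142, ∠ ≈ 45.00°
|G| = 10 · 1 / (50.01 · 1.4142) ≈ 0.14139
Gain = 20 log₁₀(0.14139) ≈ -16.99 dB

-17.0 dB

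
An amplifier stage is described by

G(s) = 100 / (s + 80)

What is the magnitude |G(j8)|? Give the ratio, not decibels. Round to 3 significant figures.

1.24

At s = jω = j8:
pole (s+80): 80 + j8 → |·| = √(80²+8²) = √6464 ≈ 80.399, ∠ = arctan(8/80) ≈ 5.71°
|G| = 100 / 80.399 ≈ 1.2438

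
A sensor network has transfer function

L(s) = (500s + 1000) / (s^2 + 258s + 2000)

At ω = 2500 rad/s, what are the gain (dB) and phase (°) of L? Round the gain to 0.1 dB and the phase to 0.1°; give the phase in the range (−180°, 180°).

Substitute s = j2500:
Numerator: 500(j2500) + 1000 = 1000 + j1250000
Denominator: (j2500)^2 + 258(j2500) + 2000 = -6248000 + j645000
|N| = √(1000² + 1250000²) ≈ 1.25e+06, ∠N ≈ 89.95°
|D| = √(6248000² + 645000²) ≈ 6.2812e+06, ∠D ≈ 174.11°
|L| = 1.25e+06 / 6.2812e+06 ≈ 0.19901
Gain = 20 log₁₀(0.19901) ≈ -14.02 dB
∠L = 89.95° − 174.11° = -84.16°

-14.0 dB, -84.2°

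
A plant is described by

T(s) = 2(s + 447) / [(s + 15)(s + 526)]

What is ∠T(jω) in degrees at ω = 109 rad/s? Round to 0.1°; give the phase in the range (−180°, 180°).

At s = jω = j109:
zero (s+447): 447 + j109 → |·| = √(447²+109²) = √211690 ≈ 460.1, ∠ = arctan(109/447) ≈ 13.70°
pole (s+15): 15 + j109 → |·| = √(15²+109²) = √12106 ≈ 110.03, ∠ = arctan(109/15) ≈ 82.16°
pole (s+526): 526 + j109 → |·| = √(526²+109²) = √288557 ≈ 537.18, ∠ = arctan(109/526) ≈ 11.71°
∠T = 13.70° − 93.87° = -80.17°

-80.2°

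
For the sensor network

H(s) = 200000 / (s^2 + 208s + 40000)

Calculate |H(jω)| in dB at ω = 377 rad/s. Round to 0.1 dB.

At s = jω = j377:
quadratic: (j377)² + 208·j377 + 40000 = -102129 + j78416 → |·| ≈ 1.2876e+05, ∠ ≈ 142.48°
|H| = 200000 / 1.2876e+05 ≈ 1.5533
Gain = 20 log₁₀(1.5533) ≈ 3.83 dB

3.8 dB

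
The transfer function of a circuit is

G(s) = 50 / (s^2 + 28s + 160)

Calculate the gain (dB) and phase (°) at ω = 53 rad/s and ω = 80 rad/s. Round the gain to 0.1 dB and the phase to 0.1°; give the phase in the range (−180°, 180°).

ω = 53: -35.7 dB, -150.7°; ω = 80: -42.5 dB, -160.3°

Substitute s = j53:
Numerator: 50 = 50 + j0
Denominator: (j53)^2 + 28(j53) + 160 = -2649 + j1484
|N| = √(50² + 0²) ≈ 50, ∠N ≈ 0.00°
|D| = √(2649² + 1484²) ≈ 3036.4, ∠D ≈ 150.74°
|G| = 50 / 3036.4 ≈ 0.016467
Gain = 20 log₁₀(0.016467) ≈ -35.67 dB
∠G = 0.00° − 150.74° = -150.74°

Substitute s = j80:
Numerator: 50 = 50 + j0
Denominator: (j80)^2 + 28(j80) + 160 = -6240 + j2240
|N| = √(50² + 0²) ≈ 50, ∠N ≈ 0.00°
|D| = √(6240² + 2240²) ≈ 6629.9, ∠D ≈ 160.25°
|G| = 50 / 6629.9 ≈ 0.0075416
Gain = 20 log₁₀(0.0075416) ≈ -42.45 dB
∠G = 0.00° − 160.25° = -160.25°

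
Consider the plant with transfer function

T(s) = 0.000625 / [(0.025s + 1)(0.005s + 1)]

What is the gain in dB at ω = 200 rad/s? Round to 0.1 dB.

At ω = 200 rad/s:
pole (1 + j200·0.025) = 1 + j5 → |·| ≈ 5.099, ∠ ≈ 78.69°
pole (1 + j200·0.005) = 1 + j1 → |·| ≈ 1.4142, ∠ ≈ 45.00°
|T| = 0.000625 · 1 / (5.099 · 1.4142) ≈ 8.6673e-05
Gain = 20 log₁₀(8.6673e-05) ≈ -81.24 dB

-81.2 dB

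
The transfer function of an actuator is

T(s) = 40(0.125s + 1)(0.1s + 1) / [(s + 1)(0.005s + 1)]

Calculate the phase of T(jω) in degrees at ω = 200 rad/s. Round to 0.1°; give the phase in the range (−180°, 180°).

40.1°

At ω = 200 rad/s:
zero (1 + j200·0.125) = 1 + j25 → |·| ≈ 25.02, ∠ ≈ 87.71°
zero (1 + j200·0.1) = 1 + j20 → |·| ≈ 20.025, ∠ ≈ 87.14°
pole (1 + j200·1) = 1 + j200 → |·| ≈ 200, ∠ ≈ 89.71°
pole (1 + j200·0.005) = 1 + j1 → |·| ≈ 1.4142, ∠ ≈ 45.00°
∠T = (87.71° + 87.14°) − (89.71° + 45.00°) = 40.14°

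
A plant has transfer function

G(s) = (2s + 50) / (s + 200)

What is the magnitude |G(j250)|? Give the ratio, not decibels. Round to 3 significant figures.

1.57

Substitute s = j250:
Numerator: 2(j250) + 50 = 50 + j500
Denominator: (j250) + 200 = 200 + j250
|N| = √(50² + 500²) ≈ 502.49, ∠N ≈ 84.29°
|D| = √(200² + 250²) ≈ 320.16, ∠D ≈ 51.34°
|G| = 502.49 / 320.16 ≈ 1.5695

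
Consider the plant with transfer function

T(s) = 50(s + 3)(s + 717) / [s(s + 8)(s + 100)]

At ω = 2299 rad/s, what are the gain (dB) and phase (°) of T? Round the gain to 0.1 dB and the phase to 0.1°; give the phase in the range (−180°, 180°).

At s = jω = j2299:
zero (s+3): 3 + j2299 → |·| = √(3²+2299²) = √5285410 ≈ 2299, ∠ = arctan(2299/3) ≈ 89.93°
zero (s+717): 717 + j2299 → |·| = √(717²+2299²) = √5799490 ≈ 2408.2, ∠ = arctan(2299/717) ≈ 72.68°
pole (s+8): 8 + j2299 → |·| = √(8²+2299²) = √5285465 ≈ 2299, ∠ = arctan(2299/8) ≈ 89.80°
pole (s+100): 100 + j2299 → |·| = √(100²+2299²) = √5295401 ≈ 2301.2, ∠ = arctan(2299/100) ≈ 87.51°
pole at origin: |s| = 2299, ∠ = 90.00° (in denominator)
|T| = 50 · 5.5365e+06 / 1.2163e+10 ≈ 0.02276
Gain = 20 log₁₀(0.02276) ≈ -32.86 dB
∠T = 162.61° − 267.31° = -104.70°

-32.9 dB, -104.7°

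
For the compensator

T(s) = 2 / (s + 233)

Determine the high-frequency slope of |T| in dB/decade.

-20 dB/decade

Each pole contributes −20 dB/decade at high frequency; each zero contributes +20 dB/decade.
Net: 0 zero(s) − 1 pole(s) → -20 dB/decade.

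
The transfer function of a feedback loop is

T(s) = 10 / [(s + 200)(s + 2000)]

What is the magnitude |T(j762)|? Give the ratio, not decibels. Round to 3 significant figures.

5.93e-06

At s = jω = j762:
pole (s+200): 200 + j762 → |·| = √(200²+762²) = √620644 ≈ 787.81, ∠ = arctan(762/200) ≈ 75.29°
pole (s+2000): 2000 + j762 → |·| = √(2000²+762²) = √4580644 ≈ 2140.2, ∠ = arctan(762/2000) ≈ 20.86°
|T| = 10 / 1.6861e+06 ≈ 5.9308e-06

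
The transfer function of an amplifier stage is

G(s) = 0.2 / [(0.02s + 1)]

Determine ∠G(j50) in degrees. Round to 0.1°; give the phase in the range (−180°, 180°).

-45.0°

At ω = 50 rad/s:
pole (1 + j50·0.02) = 1 + j1 → |·| ≈ 1.4142, ∠ ≈ 45.00°
∠G = (0°) − (45.00°) = -45.00°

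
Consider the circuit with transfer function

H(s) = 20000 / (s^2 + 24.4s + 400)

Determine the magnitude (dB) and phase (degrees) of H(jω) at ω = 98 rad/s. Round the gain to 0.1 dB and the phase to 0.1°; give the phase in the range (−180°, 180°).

At s = jω = j98:
quadratic: (j98)² + 24.4·j98 + 400 = -9204 + j2391.2 → |·| ≈ 9509.5, ∠ ≈ 165.44°
|H| = 20000 / 9509.5 ≈ 2.1032
Gain = 20 log₁₀(2.1032) ≈ 6.46 dB
∠H = 0.00° − 165.44° = -165.44°

6.5 dB, -165.4°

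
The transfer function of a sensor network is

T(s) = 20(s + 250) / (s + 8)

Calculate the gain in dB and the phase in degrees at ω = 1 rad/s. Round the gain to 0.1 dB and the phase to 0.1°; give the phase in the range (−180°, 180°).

At s = jω = j1:
zero (s+250): 250 + j1 → |·| = √(250²+1²) = √62501 ≈ 250, ∠ = arctan(1/250) ≈ 0.23°
pole (s+8): 8 + j1 → |·| = √(8²+1²) = √65 ≈ 8.0623, ∠ = arctan(1/8) ≈ 7.13°
|T| = 20 · 250 / 8.0623 ≈ 620.17
Gain = 20 log₁₀(620.17) ≈ 55.85 dB
∠T = 0.23° − 7.13° = -6.90°

55.9 dB, -6.9°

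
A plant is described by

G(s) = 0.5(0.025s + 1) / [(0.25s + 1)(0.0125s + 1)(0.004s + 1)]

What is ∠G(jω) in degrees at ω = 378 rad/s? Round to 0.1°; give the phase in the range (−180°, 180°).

-140.0°

At ω = 378 rad/s:
zero (1 + j378·0.025) = 1 + j9.45 → |·| ≈ 9.5028, ∠ ≈ 83.96°
pole (1 + j378·0.25) = 1 + j94.5 → |·| ≈ 94.505, ∠ ≈ 89.39°
pole (1 + j378·0.0125) = 1 + j4.725 → |·| ≈ 4.8297, ∠ ≈ 78.05°
pole (1 + j378·0.004) = 1 + j1.512 → |·| ≈ 1.8128, ∠ ≈ 56.52°
∠G = (83.96°) − (89.39° + 78.05° + 56.52°) = -140.00°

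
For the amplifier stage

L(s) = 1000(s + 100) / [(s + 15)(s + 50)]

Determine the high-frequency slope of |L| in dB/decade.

Each pole contributes −20 dB/decade at high frequency; each zero contributes +20 dB/decade.
Net: 1 zero(s) − 2 pole(s) → -20 dB/decade.

-20 dB/decade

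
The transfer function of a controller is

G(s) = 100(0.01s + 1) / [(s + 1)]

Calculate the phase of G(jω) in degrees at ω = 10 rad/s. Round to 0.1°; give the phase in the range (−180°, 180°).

At ω = 10 rad/s:
zero (1 + j10·0.01) = 1 + j0.1 → |·| ≈ 1.005, ∠ ≈ 5.71°
pole (1 + j10·1) = 1 + j10 → |·| ≈ 10.05, ∠ ≈ 84.29°
∠G = (5.71°) − (84.29°) = -78.58°

-78.6°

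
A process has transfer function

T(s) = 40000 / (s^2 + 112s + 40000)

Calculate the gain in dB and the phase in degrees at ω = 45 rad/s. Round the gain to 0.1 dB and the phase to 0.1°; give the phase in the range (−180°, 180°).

At s = jω = j45:
quadratic: (j45)² + 112·j45 + 40000 = 37975 + j5040 → |·| ≈ 38308, ∠ ≈ 7.56°
|T| = 40000 / 38308 ≈ 1.0442
Gain = 20 log₁₀(1.0442) ≈ 0.38 dB
∠T = 0.00° − 7.56° = -7.56°

0.4 dB, -7.6°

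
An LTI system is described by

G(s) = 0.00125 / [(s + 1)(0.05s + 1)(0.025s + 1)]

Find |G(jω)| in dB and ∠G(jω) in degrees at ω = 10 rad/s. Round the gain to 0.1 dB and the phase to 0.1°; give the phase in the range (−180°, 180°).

-79.3 dB, -124.9°

At ω = 10 rad/s:
pole (1 + j10·1) = 1 + j10 → |·| ≈ 10.05, ∠ ≈ 84.29°
pole (1 + j10·0.05) = 1 + j0.5 → |·| ≈ 1.118, ∠ ≈ 26.57°
pole (1 + j10·0.025) = 1 + j0.25 → |·| ≈ 1.0308, ∠ ≈ 14.04°
|G| = 0.00125 · 1 / (10.05 · 1.118 · 1.0308) ≈ 0.00010793
Gain = 20 log₁₀(0.00010793) ≈ -79.34 dB
∠G = (0°) − (84.29° + 26.57° + 14.04°) = -124.90°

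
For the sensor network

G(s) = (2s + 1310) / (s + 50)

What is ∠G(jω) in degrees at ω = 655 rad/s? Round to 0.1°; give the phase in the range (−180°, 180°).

-40.6°

Substitute s = j655:
Numerator: 2(j655) + 1310 = 1310 + j1310
Denominator: (j655) + 50 = 50 + j655
|N| = √(1310² + 1310²) ≈ 1852.6, ∠N ≈ 45.00°
|D| = √(50² + 655²) ≈ 656.91, ∠D ≈ 85.63°
∠G = 45.00° − 85.63° = -40.63°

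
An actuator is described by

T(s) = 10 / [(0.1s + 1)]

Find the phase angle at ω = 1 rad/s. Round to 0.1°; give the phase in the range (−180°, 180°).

At ω = 1 rad/s:
pole (1 + j1·0.1) = 1 + j0.1 → |·| ≈ 1.005, ∠ ≈ 5.71°
∠T = (0°) − (5.71°) = -5.71°

-5.7°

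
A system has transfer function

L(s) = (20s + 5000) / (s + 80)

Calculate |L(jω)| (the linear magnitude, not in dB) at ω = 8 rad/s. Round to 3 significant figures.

Substitute s = j8:
Numerator: 20(j8) + 5000 = 5000 + j160
Denominator: (j8) + 80 = 80 + j8
|N| = √(5000² + 160²) ≈ 5002.6, ∠N ≈ 1.83°
|D| = √(80² + 8²) ≈ 80.399, ∠D ≈ 5.71°
|L| = 5002.6 / 80.399 ≈ 62.222

62.2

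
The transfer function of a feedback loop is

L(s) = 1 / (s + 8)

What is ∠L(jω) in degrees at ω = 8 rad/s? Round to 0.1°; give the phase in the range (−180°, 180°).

-45.0°

Substitute s = j8:
Numerator: 1 = 1 + j0
Denominator: (j8) + 8 = 8 + j8
|N| = √(1² + 0²) ≈ 1, ∠N ≈ 0.00°
|D| = √(8² + 8²) ≈ 11.314, ∠D ≈ 45.00°
∠L = 0.00° − 45.00° = -45.00°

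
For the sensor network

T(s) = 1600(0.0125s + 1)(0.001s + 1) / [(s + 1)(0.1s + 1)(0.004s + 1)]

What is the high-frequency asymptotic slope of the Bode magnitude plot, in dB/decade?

-20 dB/decade

Each pole contributes −20 dB/decade at high frequency; each zero contributes +20 dB/decade.
Net: 2 zero(s) − 3 pole(s) → -20 dB/decade.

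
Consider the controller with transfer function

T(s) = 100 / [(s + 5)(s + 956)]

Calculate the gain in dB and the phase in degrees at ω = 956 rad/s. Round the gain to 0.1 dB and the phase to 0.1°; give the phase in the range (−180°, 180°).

At s = jω = j956:
pole (s+5): 5 + j956 → |·| = √(5²+956²) = √913961 ≈ 956.01, ∠ = arctan(956/5) ≈ 89.70°
pole (s+956): 956 + j956 → |·| = √(956²+956²) = √1827872 ≈ 1352, ∠ = arctan(956/956) ≈ 45.00°
|T| = 100 / 1.2925e+06 ≈ 7.7369e-05
Gain = 20 log₁₀(7.7369e-05) ≈ -82.23 dB
∠T = 0.00° − 134.70° = -134.70°

-82.2 dB, -134.7°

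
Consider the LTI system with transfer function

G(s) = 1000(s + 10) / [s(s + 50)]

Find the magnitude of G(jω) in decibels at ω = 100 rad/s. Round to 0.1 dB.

19.1 dB

At s = jω = j100:
zero (s+10): 10 + j100 → |·| = √(10²+100²) = √10100 ≈ 100.5, ∠ = arctan(100/10) ≈ 84.29°
pole (s+50): 50 + j100 → |·| = √(50²+100²) = √12500 ≈ 111.8, ∠ = arctan(100/50) ≈ 63.43°
pole at origin: |s| = 100, ∠ = 90.00° (in denominator)
|G| = 1000 · 100.5 / 11180 ≈ 8.9893
Gain = 20 log₁₀(8.9893) ≈ 19.07 dB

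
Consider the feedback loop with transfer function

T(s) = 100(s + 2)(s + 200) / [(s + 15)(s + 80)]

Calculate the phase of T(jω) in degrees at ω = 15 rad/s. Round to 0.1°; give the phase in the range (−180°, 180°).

At s = jω = j15:
zero (s+2): 2 + j15 → |·| = √(2²+15²) = √229 ≈ 15.133, ∠ = arctan(15/2) ≈ 82.41°
zero (s+200): 200 + j15 → |·| = √(200²+15²) = √40225 ≈ 200.56, ∠ = arctan(15/200) ≈ 4.29°
pole (s+15): 15 + j15 → |·| = √(15²+15²) = √450 ≈ 21.213, ∠ = arctan(15/15) ≈ 45.00°
pole (s+80): 80 + j15 → |·| = √(80²+15²) = √6625 ≈ 81.394, ∠ = arctan(15/80) ≈ 10.62°
∠T = 86.70° − 55.62° = 31.08°

31.1°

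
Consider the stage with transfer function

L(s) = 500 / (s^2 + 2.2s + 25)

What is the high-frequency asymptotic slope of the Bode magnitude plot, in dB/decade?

-40 dB/decade

Each pole contributes −20 dB/decade at high frequency; each zero contributes +20 dB/decade.
Net: 0 zero(s) − 2 pole(s) → -40 dB/decade.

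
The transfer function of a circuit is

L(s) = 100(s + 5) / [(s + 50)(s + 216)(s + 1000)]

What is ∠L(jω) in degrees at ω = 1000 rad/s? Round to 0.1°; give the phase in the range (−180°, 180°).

At s = jω = j1000:
zero (s+5): 5 + j1000 → |·| = √(5²+1000²) = √1000025 ≈ 1000, ∠ = arctan(1000/5) ≈ 89.71°
pole (s+50): 50 + j1000 → |·| = √(50²+1000²) = √1002500 ≈ 1001.2, ∠ = arctan(1000/50) ≈ 87.14°
pole (s+216): 216 + j1000 → |·| = √(216²+1000²) = √1046656 ≈ 1023.1, ∠ = arctan(1000/216) ≈ 77.81°
pole (s+1000): 1000 + j1000 → |·| = √(1000²+1000²) = √2000000 ≈ 1414.2, ∠ = arctan(1000/1000) ≈ 45.00°
∠L = 89.71° − 209.95° = -120.24°

-120.2°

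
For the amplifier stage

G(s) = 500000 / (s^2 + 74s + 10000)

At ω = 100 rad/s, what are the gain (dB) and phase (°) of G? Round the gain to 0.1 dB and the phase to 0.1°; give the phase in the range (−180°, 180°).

At s = jω = j100:
quadratic: (j100)² + 74·j100 + 10000 = 0 + j7400 → |·| ≈ 7400, ∠ ≈ 90.00°
|G| = 500000 / 7400 ≈ 67.568
Gain = 20 log₁₀(67.568) ≈ 36.59 dB
∠G = 0.00° − 90.00° = -90.00°

36.6 dB, -90.0°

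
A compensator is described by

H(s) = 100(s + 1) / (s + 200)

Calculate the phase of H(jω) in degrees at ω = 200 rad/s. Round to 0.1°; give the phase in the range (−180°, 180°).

At s = jω = j200:
zero (s+1): 1 + j200 → |·| = √(1²+200²) = √40001 ≈ 200, ∠ = arctan(200/1) ≈ 89.71°
pole (s+200): 200 + j200 → |·| = √(200²+200²) = √80000 ≈ 282.84, ∠ = arctan(200/200) ≈ 45.00°
∠H = 89.71° − 45.00° = 44.71°

44.7°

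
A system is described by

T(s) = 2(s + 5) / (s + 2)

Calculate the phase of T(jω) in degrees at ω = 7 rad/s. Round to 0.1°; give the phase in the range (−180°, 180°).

-19.6°

At s = jω = j7:
zero (s+5): 5 + j7 → |·| = √(5²+7²) = √74 ≈ 8.6023, ∠ = arctan(7/5) ≈ 54.46°
pole (s+2): 2 + j7 → |·| = √(2²+7²) = √53 ≈ 7.2801, ∠ = arctan(7/2) ≈ 74.05°
∠T = 54.46° − 74.05° = -19.59°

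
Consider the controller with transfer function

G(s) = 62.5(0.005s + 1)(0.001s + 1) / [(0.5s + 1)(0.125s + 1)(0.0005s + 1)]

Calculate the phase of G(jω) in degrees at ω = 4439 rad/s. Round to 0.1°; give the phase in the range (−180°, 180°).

At ω = 4439 rad/s:
zero (1 + j4439·0.005) = 1 + j22.195 → |·| ≈ 22.218, ∠ ≈ 87.42°
zero (1 + j4439·0.001) = 1 + j4.439 → |·| ≈ 4.5502, ∠ ≈ 77.30°
pole (1 + j4439·0.5) = 1 + j2219.5 → |·| ≈ 2219.5, ∠ ≈ 89.97°
pole (1 + j4439·0.125) = 1 + j554.875 → |·| ≈ 554.88, ∠ ≈ 89.90°
pole (1 + j4439·0.0005) = 1 + j2.2195 → |·| ≈ 2.4344, ∠ ≈ 65.75°
∠G = (87.42° + 77.30°) − (89.97° + 89.90° + 65.75°) = -80.90°

-80.9°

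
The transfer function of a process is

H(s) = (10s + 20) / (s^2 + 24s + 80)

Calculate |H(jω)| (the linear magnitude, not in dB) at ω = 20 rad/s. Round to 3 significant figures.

Substitute s = j20:
Numerator: 10(j20) + 20 = 20 + j200
Denominator: (j20)^2 + 24(j20) + 80 = -320 + j480
|N| = √(20² + 200²) ≈ 201, ∠N ≈ 84.29°
|D| = √(320² + 480²) ≈ 576.89, ∠D ≈ 123.69°
|H| = 201 / 576.89 ≈ 0.34842

0.348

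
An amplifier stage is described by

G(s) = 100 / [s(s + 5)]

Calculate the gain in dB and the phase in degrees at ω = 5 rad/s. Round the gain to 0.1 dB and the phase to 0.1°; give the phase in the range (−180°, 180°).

At s = jω = j5:
pole (s+5): 5 + j5 → |·| = √(5²+5²) = √50 ≈ 7.0711, ∠ = arctan(5/5) ≈ 45.00°
pole at origin: |s| = 5, ∠ = 90.00° (in denominator)
|G| = 100 / 35.355 ≈ 2.8285
Gain = 20 log₁₀(2.8285) ≈ 9.03 dB
∠G = 0.00° − 135.00° = -135.00°

9.0 dB, -135.0°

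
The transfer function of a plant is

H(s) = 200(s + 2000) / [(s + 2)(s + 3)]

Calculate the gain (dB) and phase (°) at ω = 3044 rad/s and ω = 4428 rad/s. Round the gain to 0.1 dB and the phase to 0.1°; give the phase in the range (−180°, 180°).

ω = 3044: -22.1 dB, -123.2°; ω = 4428: -26.1 dB, -114.2°

At s = jω = j3044:
zero (s+2000): 2000 + j3044 → |·| = √(2000²+3044²) = √13265936 ≈ 3642.2, ∠ = arctan(3044/2000) ≈ 56.69°
pole (s+2): 2 + j3044 → |·| = √(2²+3044²) = √9265940 ≈ 3044, ∠ = arctan(3044/2) ≈ 89.96°
pole (s+3): 3 + j3044 → |·| = √(3²+3044²) = √9265945 ≈ 3044, ∠ = arctan(3044/3) ≈ 89.94°
|H| = 200 · 3642.2 / 9.2659e+06 ≈ 0.078615
Gain = 20 log₁₀(0.078615) ≈ -22.09 dB
∠H = 56.69° − 179.90° = -123.21°

At s = jω = j4428:
zero (s+2000): 2000 + j4428 → |·| = √(2000²+4428²) = √23607184 ≈ 4858.7, ∠ = arctan(4428/2000) ≈ 65.69°
pole (s+2): 2 + j4428 → |·| = √(2²+4428²) = √19607188 ≈ 4428, ∠ = arctan(4428/2) ≈ 89.97°
pole (s+3): 3 + j4428 → |·| = √(3²+4428²) = √19607193 ≈ 4428, ∠ = arctan(4428/3) ≈ 89.96°
|H| = 200 · 4858.7 / 1.9607e+07 ≈ 0.049561
Gain = 20 log₁₀(0.049561) ≈ -26.10 dB
∠H = 65.69° − 179.93° = -114.24°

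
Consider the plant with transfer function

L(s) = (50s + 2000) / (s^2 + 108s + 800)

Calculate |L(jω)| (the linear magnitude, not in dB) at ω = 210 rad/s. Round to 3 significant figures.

Substitute s = j210:
Numerator: 50(j210) + 2000 = 2000 + j10500
Denominator: (j210)^2 + 108(j210) + 800 = -43300 + j22680
|N| = √(2000² + 10500²) ≈ 10689, ∠N ≈ 79.22°
|D| = √(43300² + 22680²) ≈ 48880, ∠D ≈ 152.36°
|L| = 10689 / 48880 ≈ 0.21868

0.219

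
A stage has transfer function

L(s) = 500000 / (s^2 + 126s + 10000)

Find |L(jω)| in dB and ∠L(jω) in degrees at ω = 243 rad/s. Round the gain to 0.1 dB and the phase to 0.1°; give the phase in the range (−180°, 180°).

18.7 dB, -148.0°

At s = jω = j243:
quadratic: (j243)² + 126·j243 + 10000 = -49049 + j30618 → |·| ≈ 57821, ∠ ≈ 148.03°
|L| = 500000 / 57821 ≈ 8.6474
Gain = 20 log₁₀(8.6474) ≈ 18.74 dB
∠L = 0.00° − 148.03° = -148.03°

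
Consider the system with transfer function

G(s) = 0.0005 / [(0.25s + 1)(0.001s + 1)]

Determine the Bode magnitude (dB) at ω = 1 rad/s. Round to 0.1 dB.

-66.3 dB

At ω = 1 rad/s:
pole (1 + j1·0.25) = 1 + j0.25 → |·| ≈ 1.0308, ∠ ≈ 14.04°
pole (1 + j1·0.001) = 1 + j0.001 → |·| ≈ 1, ∠ ≈ 0.06°
|G| = 0.0005 · 1 / (1.0308 · 1) ≈ 0.00048506
Gain = 20 log₁₀(0.00048506) ≈ -66.28 dB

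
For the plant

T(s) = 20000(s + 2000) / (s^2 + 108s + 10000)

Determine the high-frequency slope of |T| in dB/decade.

Each pole contributes −20 dB/decade at high frequency; each zero contributes +20 dB/decade.
Net: 1 zero(s) − 2 pole(s) → -20 dB/decade.

-20 dB/decade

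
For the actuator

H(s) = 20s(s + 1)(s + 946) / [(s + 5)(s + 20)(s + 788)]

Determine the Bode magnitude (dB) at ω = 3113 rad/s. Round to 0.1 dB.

26.1 dB

At s = jω = j3113:
zero (s+1): 1 + j3113 → |·| = √(1²+3113²) = √9690770 ≈ 3113, ∠ = arctan(3113/1) ≈ 89.98°
zero (s+946): 946 + j3113 → |·| = √(946²+3113²) = √10585685 ≈ 3253.6, ∠ = arctan(3113/946) ≈ 73.10°
zero at origin: s = j3113 → |·| = 3113, ∠ = 90.00°
pole (s+5): 5 + j3113 → |·| = √(5²+3113²) = √9690794 ≈ 3113, ∠ = arctan(3113/5) ≈ 89.91°
pole (s+20): 20 + j3113 → |·| = √(20²+3113²) = √9691169 ≈ 3113.1, ∠ = arctan(3113/20) ≈ 89.63°
pole (s+788): 788 + j3113 → |·| = √(788²+3113²) = √10311713 ≈ 3211.2, ∠ = arctan(3113/788) ≈ 75.79°
|H| = 20 · 3.153e+10 / 3.112e+10 ≈ 20.263
Gain = 20 log₁₀(20.263) ≈ 26.13 dB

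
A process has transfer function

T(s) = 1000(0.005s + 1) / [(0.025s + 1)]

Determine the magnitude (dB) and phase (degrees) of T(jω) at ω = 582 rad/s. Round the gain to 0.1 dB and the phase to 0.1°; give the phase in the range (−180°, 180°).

46.5 dB, -15.0°

At ω = 582 rad/s:
zero (1 + j582·0.005) = 1 + j2.91 → |·| ≈ 3.077, ∠ ≈ 71.04°
pole (1 + j582·0.025) = 1 + j14.55 → |·| ≈ 14.584, ∠ ≈ 86.07°
|T| = 1000 · 3.077 / (14.584) ≈ 210.98
Gain = 20 log₁₀(210.98) ≈ 46.48 dB
∠T = (71.04°) − (86.07°) = -15.03°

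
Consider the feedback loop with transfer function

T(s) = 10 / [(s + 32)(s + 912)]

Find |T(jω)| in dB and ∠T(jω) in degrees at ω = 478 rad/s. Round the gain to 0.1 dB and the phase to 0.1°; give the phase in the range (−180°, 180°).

At s = jω = j478:
pole (s+32): 32 + j478 → |·| = √(32²+478²) = √229508 ≈ 479.07, ∠ = arctan(478/32) ≈ 86.17°
pole (s+912): 912 + j478 → |·| = √(912²+478²) = √1060228 ≈ 1029.7, ∠ = arctan(478/912) ≈ 27.66°
|T| = 10 / 4.933e+05 ≈ 2.0272e-05
Gain = 20 log₁₀(2.0272e-05) ≈ -93.86 dB
∠T = 0.00° − 113.83° = -113.83°

-93.9 dB, -113.8°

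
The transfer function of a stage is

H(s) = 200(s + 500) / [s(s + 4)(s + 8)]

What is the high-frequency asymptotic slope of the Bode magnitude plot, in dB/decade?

-40 dB/decade

Each pole contributes −20 dB/decade at high frequency; each zero contributes +20 dB/decade.
Net: 1 zero(s) − 3 pole(s) → -40 dB/decade.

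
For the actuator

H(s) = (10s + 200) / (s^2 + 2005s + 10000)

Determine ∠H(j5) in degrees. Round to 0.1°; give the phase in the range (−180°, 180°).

-31.1°

Substitute s = j5:
Numerator: 10(j5) + 200 = 200 + j50
Denominator: (j5)^2 + 2005(j5) + 10000 = 9975 + j10025
|N| = √(200² + 50²) ≈ 206.16, ∠N ≈ 14.04°
|D| = √(9975² + 10025²) ≈ 14142, ∠D ≈ 45.14°
∠H = 14.04° − 45.14° = -31.10°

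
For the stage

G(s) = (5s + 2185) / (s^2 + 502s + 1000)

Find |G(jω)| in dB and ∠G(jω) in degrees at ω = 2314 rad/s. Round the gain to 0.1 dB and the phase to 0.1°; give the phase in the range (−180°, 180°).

Substitute s = j2314:
Numerator: 5(j2314) + 2185 = 2185 + j11570
Denominator: (j2314)^2 + 502(j2314) + 1000 = -5353596 + j1161628
|N| = √(2185² + 11570²) ≈ 11775, ∠N ≈ 79.31°
|D| = √(5353596² + 1161628²) ≈ 5.4782e+06, ∠D ≈ 167.76°
|G| = 11775 / 5.4782e+06 ≈ 0.0021494
Gain = 20 log₁₀(0.0021494) ≈ -53.35 dB
∠G = 79.31° − 167.76° = -88.45°

-53.4 dB, -88.5°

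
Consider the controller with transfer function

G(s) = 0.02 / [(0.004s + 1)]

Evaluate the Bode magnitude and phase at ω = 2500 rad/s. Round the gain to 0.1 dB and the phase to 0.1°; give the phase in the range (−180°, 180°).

-54.0 dB, -84.3°

At ω = 2500 rad/s:
pole (1 + j2500·0.004) = 1 + j10 → |·| ≈ 10.05, ∠ ≈ 84.29°
|G| = 0.02 · 1 / (10.05) ≈ 0.00199
Gain = 20 log₁₀(0.00199) ≈ -54.02 dB
∠G = (0°) − (84.29°) = -84.29°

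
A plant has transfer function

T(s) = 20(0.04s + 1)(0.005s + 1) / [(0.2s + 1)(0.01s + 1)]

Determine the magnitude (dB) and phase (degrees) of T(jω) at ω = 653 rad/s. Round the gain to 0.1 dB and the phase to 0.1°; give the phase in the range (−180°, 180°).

At ω = 653 rad/s:
zero (1 + j653·0.04) = 1 + j26.12 → |·| ≈ 26.139, ∠ ≈ 87.81°
zero (1 + j653·0.005) = 1 + j3.265 → |·| ≈ 3.4147, ∠ ≈ 72.97°
pole (1 + j653·0.2) = 1 + j130.6 → |·| ≈ 130.6, ∠ ≈ 89.56°
pole (1 + j653·0.01) = 1 + j6.53 → |·| ≈ 6.6061, ∠ ≈ 81.29°
|T| = 20 · 26.139 · 3.4147 / (130.6 · 6.6061) ≈ 2.0691
Gain = 20 log₁₀(2.0691) ≈ 6.32 dB
∠T = (87.81° + 72.97°) − (89.56° + 81.29°) = -10.07°

6.3 dB, -10.1°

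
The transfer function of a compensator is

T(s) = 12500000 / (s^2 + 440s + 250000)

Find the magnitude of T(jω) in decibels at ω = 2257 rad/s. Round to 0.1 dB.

8.1 dB

At s = jω = j2257:
quadratic: (j2257)² + 440·j2257 + 250000 = -4844049 + j993080 → |·| ≈ 4.9448e+06, ∠ ≈ 168.41°
|T| = 12500000 / 4.9448e+06 ≈ 2.5279
Gain = 20 log₁₀(2.5279) ≈ 8.06 dB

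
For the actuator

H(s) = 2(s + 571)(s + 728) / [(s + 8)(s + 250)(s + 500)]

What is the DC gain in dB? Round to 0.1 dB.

-1.6 dB

H(0) = 2·571·728 / (8·250·500) ≈ 0.83138
20 log₁₀(0.83138) ≈ -1.60 dB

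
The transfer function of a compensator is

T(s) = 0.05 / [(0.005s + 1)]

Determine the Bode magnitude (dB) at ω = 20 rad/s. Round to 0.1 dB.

-26.1 dB

At ω = 20 rad/s:
pole (1 + j20·0.005) = 1 + j0.1 → |·| ≈ 1.005, ∠ ≈ 5.71°
|T| = 0.05 · 1 / (1.005) ≈ 0.049751
Gain = 20 log₁₀(0.049751) ≈ -26.06 dB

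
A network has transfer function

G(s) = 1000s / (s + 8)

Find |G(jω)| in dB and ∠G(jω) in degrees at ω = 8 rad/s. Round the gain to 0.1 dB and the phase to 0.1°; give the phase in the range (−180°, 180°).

57.0 dB, 45.0°

At s = jω = j8:
zero at origin: s = j8 → |·| = 8, ∠ = 90.00°
pole (s+8): 8 + j8 → |·| = √(8²+8²) = √128 ≈ 11.314, ∠ = arctan(8/8) ≈ 45.00°
|G| = 1000 · 8 / 11.314 ≈ 707.09
Gain = 20 log₁₀(707.09) ≈ 56.99 dB
∠G = 90.00° − 45.00° = 45.00°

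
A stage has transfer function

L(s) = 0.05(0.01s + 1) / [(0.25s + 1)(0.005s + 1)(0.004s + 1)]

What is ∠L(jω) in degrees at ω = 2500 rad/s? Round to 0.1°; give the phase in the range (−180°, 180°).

At ω = 2500 rad/s:
zero (1 + j2500·0.01) = 1 + j25 → |·| ≈ 25.02, ∠ ≈ 87.71°
pole (1 + j2500·0.25) = 1 + j625 → |·| ≈ 625, ∠ ≈ 89.91°
pole (1 + j2500·0.005) = 1 + j12.5 → |·| ≈ 12.54, ∠ ≈ 85.43°
pole (1 + j2500·0.004) = 1 + j10 → |·| ≈ 10.05, ∠ ≈ 84.29°
∠L = (87.71°) − (89.91° + 85.43° + 84.29°) = -171.92°

-171.9°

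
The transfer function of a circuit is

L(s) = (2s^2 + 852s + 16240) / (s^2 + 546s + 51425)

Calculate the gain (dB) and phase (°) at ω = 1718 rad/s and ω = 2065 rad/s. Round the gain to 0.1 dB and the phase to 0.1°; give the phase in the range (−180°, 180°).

ω = 1718: 6.0 dB, 4.0°; ω = 2065: 6.0 dB, 3.3°

Substitute s = j1718:
Numerator: 2(j1718)^2 + 852(j1718) + 16240 = -5886808 + j1463736
Denominator: (j1718)^2 + 546(j1718) + 51425 = -2900099 + j938028
|N| = √(5886808² + 1463736²) ≈ 6.0661e+06, ∠N ≈ 166.04°
|D| = √(2900099² + 938028²) ≈ 3.048e+06, ∠D ≈ 162.08°
|L| = 6.0661e+06 / 3.048e+06 ≈ 1.9902
Gain = 20 log₁₀(1.9902) ≈ 5.98 dB
∠L = 166.04° − 162.08° = 3.96°

Substitute s = j2065:
Numerator: 2(j2065)^2 + 852(j2065) + 16240 = -8512210 + j1759380
Denominator: (j2065)^2 + 546(j2065) + 51425 = -4212800 + j1127490
|N| = √(8512210² + 1759380²) ≈ 8.6921e+06, ∠N ≈ 168.32°
|D| = √(4212800² + 1127490²) ≈ 4.3611e+06, ∠D ≈ 165.02°
|L| = 8.6921e+06 / 4.3611e+06 ≈ 1.9931
Gain = 20 log₁₀(1.9931) ≈ 5.99 dB
∠L = 168.32° − 165.02° = 3.30°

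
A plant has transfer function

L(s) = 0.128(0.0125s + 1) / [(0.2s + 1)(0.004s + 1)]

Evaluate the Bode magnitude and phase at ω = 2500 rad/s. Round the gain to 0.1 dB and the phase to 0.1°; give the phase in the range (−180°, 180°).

At ω = 2500 rad/s:
zero (1 + j2500·0.0125) = 1 + j31.25 → |·| ≈ 31.266, ∠ ≈ 88.17°
pole (1 + j2500·0.2) = 1 + j500 → |·| ≈ 500, ∠ ≈ 89.89°
pole (1 + j2500·0.004) = 1 + j10 → |·| ≈ 10.05, ∠ ≈ 84.29°
|L| = 0.128 · 31.266 / (500 · 10.05) ≈ 0.00079643
Gain = 20 log₁₀(0.00079643) ≈ -61.98 dB
∠L = (88.17°) − (89.89° + 84.29°) = -86.01°

-62.0 dB, -86.0°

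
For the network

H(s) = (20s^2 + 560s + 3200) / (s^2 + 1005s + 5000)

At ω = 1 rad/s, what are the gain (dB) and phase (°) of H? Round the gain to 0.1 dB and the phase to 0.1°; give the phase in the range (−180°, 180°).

Substitute s = j1:
Numerator: 20(j1)^2 + 560(j1) + 3200 = 3180 + j560
Denominator: (j1)^2 + 1005(j1) + 5000 = 4999 + j1005
|N| = √(3180² + 560²) ≈ 3228.9, ∠N ≈ 9.99°
|D| = √(4999² + 1005²) ≈ 5099, ∠D ≈ 11.37°
|H| = 3228.9 / 5099 ≈ 0.63324
Gain = 20 log₁₀(0.63324) ≈ -3.97 dB
∠H = 9.99° − 11.37° = -1.38°

-4.0 dB, -1.4°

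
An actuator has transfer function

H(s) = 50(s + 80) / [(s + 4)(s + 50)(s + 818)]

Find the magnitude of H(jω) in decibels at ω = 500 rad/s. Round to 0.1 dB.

-79.6 dB

At s = jω = j500:
zero (s+80): 80 + j500 → |·| = √(80²+500²) = √256400 ≈ 506.36, ∠ = arctan(500/80) ≈ 80.91°
pole (s+4): 4 + j500 → |·| = √(4²+500²) = √250016 ≈ 500.02, ∠ = arctan(500/4) ≈ 89.54°
pole (s+50): 50 + j500 → |·| = √(50²+500²) = √252500 ≈ 502.49, ∠ = arctan(500/50) ≈ 84.29°
pole (s+818): 818 + j500 → |·| = √(818²+500²) = √919124 ≈ 958.71, ∠ = arctan(500/818) ≈ 31.44°
|H| = 50 · 506.36 / 2.4088e+08 ≈ 0.00010511
Gain = 20 log₁₀(0.00010511) ≈ -79.57 dB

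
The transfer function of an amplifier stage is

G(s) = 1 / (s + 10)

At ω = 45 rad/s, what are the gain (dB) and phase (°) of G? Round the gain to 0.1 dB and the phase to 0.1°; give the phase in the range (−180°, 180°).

At s = jω = j45:
pole (s+10): 10 + j45 → |·| = √(10²+45²) = √2125 ≈ 46.098, ∠ = arctan(45/10) ≈ 77.47°
|G| = 1 / 46.098 ≈ 0.021693
Gain = 20 log₁₀(0.021693) ≈ -33.27 dB
∠G = 0.00° − 77.47° = -77.47°

-33.3 dB, -77.5°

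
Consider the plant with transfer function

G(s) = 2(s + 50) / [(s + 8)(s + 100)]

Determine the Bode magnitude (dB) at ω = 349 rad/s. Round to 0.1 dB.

At s = jω = j349:
zero (s+50): 50 + j349 → |·| = √(50²+349²) = √124301 ≈ 352.56, ∠ = arctan(349/50) ≈ 81.85°
pole (s+8): 8 + j349 → |·| = √(8²+349²) = √121865 ≈ 349.09, ∠ = arctan(349/8) ≈ 88.69°
pole (s+100): 100 + j349 → |·| = √(100²+349²) = √131801 ≈ 363.04, ∠ = arctan(349/100) ≈ 74.01°
|G| = 2 · 352.56 / 1.2673e+05 ≈ 0.005564
Gain = 20 log₁₀(0.005564) ≈ -45.09 dB

-45.1 dB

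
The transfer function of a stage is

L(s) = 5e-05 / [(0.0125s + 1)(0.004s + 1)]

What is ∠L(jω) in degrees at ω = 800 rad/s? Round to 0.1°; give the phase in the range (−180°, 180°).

-156.9°

At ω = 800 rad/s:
pole (1 + j800·0.0125) = 1 + j10 → |·| ≈ 10.05, ∠ ≈ 84.29°
pole (1 + j800·0.004) = 1 + j3.2 → |·| ≈ 3.3526, ∠ ≈ 72.65°
∠L = (0°) − (84.29° + 72.65°) = -156.94°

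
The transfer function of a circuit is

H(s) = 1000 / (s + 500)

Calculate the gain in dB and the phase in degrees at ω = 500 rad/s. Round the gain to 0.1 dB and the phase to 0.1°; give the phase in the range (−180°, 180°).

3.0 dB, -45.0°

At s = jω = j500:
pole (s+500): 500 + j500 → |·| = √(500²+500²) = √500000 ≈ 707.11, ∠ = arctan(500/500) ≈ 45.00°
|H| = 1000 / 707.11 ≈ 1.4142
Gain = 20 log₁₀(1.4142) ≈ 3.01 dB
∠H = 0.00° − 45.00° = -45.00°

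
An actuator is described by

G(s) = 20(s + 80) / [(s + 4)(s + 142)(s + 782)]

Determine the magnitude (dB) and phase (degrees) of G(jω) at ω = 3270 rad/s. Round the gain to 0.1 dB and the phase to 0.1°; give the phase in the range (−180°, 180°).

At s = jω = j3270:
zero (s+80): 80 + j3270 → |·| = √(80²+3270²) = √10699300 ≈ 3271, ∠ = arctan(3270/80) ≈ 88.60°
pole (s+4): 4 + j3270 → |·| = √(4²+3270²) = √10692916 ≈ 3270, ∠ = arctan(3270/4) ≈ 89.93°
pole (s+142): 142 + j3270 → |·| = √(142²+3270²) = √10713064 ≈ 3273.1, ∠ = arctan(3270/142) ≈ 87.51°
pole (s+782): 782 + j3270 → |·| = √(782²+3270²) = √11304424 ≈ 3362.2, ∠ = arctan(3270/782) ≈ 76.55°
|G| = 20 · 3271 / 3.5986e+10 ≈ 1.8179e-06
Gain = 20 log₁₀(1.8179e-06) ≈ -114.81 dB
∠G = 88.60° − 253.99° = -165.39°

-114.8 dB, -165.4°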